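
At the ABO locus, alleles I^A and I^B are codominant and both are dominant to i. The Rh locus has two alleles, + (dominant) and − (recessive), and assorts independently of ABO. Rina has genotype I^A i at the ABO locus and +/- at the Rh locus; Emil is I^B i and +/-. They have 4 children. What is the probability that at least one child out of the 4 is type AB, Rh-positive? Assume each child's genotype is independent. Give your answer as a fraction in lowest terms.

ABO cross I^A i × I^B i → 1/4 O, 1/4 A, 1/4 B, 1/4 AB.
Rh cross +/- × +/- → 3/4 Rh+, 1/4 Rh-; so P(type AB, Rh-positive) = 1/4 × 3/4 = 3/16 per child.
P(none) = (13/16)^4 = 28561/65536; P(at least one) = 1 − 28561/65536 = 36975/65536.

36975/65536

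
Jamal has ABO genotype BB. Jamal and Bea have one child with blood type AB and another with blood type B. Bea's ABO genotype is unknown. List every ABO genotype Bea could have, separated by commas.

For each candidate genotype of Bea, check whether crossing it with BB can produce every observed child phenotype.
  AA → possible child types {AB} ✗
  AB → possible child types {B, AB} ✓
  AO → possible child types {B, AB} ✓
  BB → possible child types {B} ✗
  BO → possible child types {B} ✗
  OO → possible child types {B} ✗

AB, AO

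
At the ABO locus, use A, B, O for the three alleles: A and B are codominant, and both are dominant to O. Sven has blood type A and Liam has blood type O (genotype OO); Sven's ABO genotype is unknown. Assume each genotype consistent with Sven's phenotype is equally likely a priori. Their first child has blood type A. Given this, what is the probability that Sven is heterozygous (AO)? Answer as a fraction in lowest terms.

1/3

Possible genotypes: Sven ∈ {AA, AO}; Liam ∈ {OO}.
Weight each parental genotype pair by prior × P(type-A child):
  AA × OO: posterior weight 2/3.
  AO × OO: posterior weight 1/3.
Sum the posterior weight over pairs where Sven is AO: 1/3.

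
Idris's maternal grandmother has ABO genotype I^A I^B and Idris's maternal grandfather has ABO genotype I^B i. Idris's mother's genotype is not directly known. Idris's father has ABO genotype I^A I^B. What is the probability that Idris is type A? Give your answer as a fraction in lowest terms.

Idris's mother's ABO genotype from I^A I^B × I^B i: 1/4 I^A I^B, 1/4 I^A i, 1/4 I^B I^B, 1/4 I^B i.
Crossing each possibility with the father I^A I^B and summing P(type A): 1/4·1/4 + 1/4·1/2 + 1/4·0 + 1/4·1/4 = 1/4.

1/4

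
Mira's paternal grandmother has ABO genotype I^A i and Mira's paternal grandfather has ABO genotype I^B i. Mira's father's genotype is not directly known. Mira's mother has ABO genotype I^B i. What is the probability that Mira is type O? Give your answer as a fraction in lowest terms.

1/4

Mira's father's ABO genotype from I^A i × I^B i: 1/4 I^A I^B, 1/4 I^A i, 1/4 I^B i, 1/4 i i.
Crossing each possibility with the mother I^B i and summing P(type O): 1/4·0 + 1/4·1/4 + 1/4·1/4 + 1/4·1/2 = 1/4.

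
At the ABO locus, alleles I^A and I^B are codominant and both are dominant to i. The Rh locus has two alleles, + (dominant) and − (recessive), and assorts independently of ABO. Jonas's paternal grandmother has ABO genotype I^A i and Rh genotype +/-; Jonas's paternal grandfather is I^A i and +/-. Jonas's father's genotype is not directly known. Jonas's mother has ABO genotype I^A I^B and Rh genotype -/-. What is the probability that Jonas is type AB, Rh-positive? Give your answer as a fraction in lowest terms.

1/8

Jonas's father's ABO genotype from I^A i × I^A i: 1/4 I^A I^A, 1/2 I^A i, 1/4 i i.
Crossing each possibility with the mother I^A I^B and summing P(type AB): 1/4·1/2 + 1/2·1/4 + 1/4·0 = 1/4.
Similarly for Rh via the father's Rh distribution: P(Rh+) = 1/2.
Independent loci: 1/4 × 1/2 = 1/8.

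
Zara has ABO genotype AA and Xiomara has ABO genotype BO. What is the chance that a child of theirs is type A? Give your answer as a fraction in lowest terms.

ABO cross AA × BO → offspring phenotypes: 1/2 A, 1/2 AB.
So P(type A) = 1/2.

1/2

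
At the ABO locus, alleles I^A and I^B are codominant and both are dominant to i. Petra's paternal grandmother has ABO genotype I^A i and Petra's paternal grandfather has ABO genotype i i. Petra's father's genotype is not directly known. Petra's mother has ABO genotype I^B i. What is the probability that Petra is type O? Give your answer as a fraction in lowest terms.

3/8

Petra's father's ABO genotype from I^A i × i i: 1/2 I^A i, 1/2 i i.
Crossing each possibility with the mother I^B i and summing P(type O): 1/2·1/4 + 1/2·1/2 = 3/8.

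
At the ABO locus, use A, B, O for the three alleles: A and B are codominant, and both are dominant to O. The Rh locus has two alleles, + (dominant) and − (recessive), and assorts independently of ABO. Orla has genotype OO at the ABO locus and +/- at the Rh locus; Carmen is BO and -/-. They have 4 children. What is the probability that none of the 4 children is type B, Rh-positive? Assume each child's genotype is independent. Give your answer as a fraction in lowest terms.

ABO cross OO × BO → 1/2 O, 1/2 B.
Rh cross +/- × -/- → 1/2 Rh+, 1/2 Rh-; so P(type B, Rh-positive) = 1/2 × 1/2 = 1/4 per child.
P(not type B, Rh-positive) = 3/4 for one child; (3/4)^4 = 81/256.

81/256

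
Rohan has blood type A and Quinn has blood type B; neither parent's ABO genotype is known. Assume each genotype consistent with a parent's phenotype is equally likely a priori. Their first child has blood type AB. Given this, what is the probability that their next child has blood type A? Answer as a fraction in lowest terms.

Possible genotypes: Rohan ∈ {I^A I^A, I^A i}; Quinn ∈ {I^B I^B, I^B i}.
Weight each parental genotype pair by prior × P(type-AB child):
  I^A I^A × I^B I^B: posterior weight 4/9; P(next child type A) = 0.
  I^A I^A × I^B i: posterior weight 2/9; P(next child type A) = 1/2.
  I^A i × I^B I^B: posterior weight 2/9; P(next child type A) = 0.
  I^A i × I^B i: posterior weight 1/9; P(next child type A) = 1/4.
Weighted sum = 5/36.

5/36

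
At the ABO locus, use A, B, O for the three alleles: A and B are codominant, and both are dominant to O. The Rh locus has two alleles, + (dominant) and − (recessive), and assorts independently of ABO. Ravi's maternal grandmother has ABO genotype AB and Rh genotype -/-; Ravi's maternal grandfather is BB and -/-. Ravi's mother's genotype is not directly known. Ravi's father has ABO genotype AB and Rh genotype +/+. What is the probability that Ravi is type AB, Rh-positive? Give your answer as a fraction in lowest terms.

Ravi's mother's ABO genotype from AB × BB: 1/2 AB, 1/2 BB.
Crossing each possibility with the father AB and summing P(type AB): 1/2·1/2 + 1/2·1/2 = 1/2.
Similarly for Rh via the mother's Rh distribution: P(Rh+) = 1.
Independent loci: 1/2 × 1 = 1/2.

1/2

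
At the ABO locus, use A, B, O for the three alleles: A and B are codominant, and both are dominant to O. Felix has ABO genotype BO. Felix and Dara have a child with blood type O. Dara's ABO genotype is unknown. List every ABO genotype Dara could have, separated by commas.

For each candidate genotype of Dara, check whether crossing it with BO can produce every observed child phenotype.
  AA → possible child types {A, AB} ✗
  AB → possible child types {A, B, AB} ✗
  AO → possible child types {O, A, B, AB} ✓
  BB → possible child types {B} ✗
  BO → possible child types {O, B} ✓
  OO → possible child types {O, B} ✓

AO, BO, OO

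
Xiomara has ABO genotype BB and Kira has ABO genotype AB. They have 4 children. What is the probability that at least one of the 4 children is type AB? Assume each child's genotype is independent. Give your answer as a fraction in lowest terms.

15/16

ABO cross BB × AB → 1/2 B, 1/2 AB.
So P(type AB) = 1/2 per child.
P(none) = (1/2)^4 = 1/16; P(at least one) = 1 − 1/16 = 15/16.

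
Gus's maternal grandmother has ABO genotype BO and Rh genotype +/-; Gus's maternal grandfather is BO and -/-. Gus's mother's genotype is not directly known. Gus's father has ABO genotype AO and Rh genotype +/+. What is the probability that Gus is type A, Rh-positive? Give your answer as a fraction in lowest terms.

Gus's mother's ABO genotype from BO × BO: 1/4 BB, 1/2 BO, 1/4 OO.
Crossing each possibility with the father AO and summing P(type A): 1/4·0 + 1/2·1/4 + 1/4·1/2 = 1/4.
Similarly for Rh via the mother's Rh distribution: P(Rh+) = 1.
Independent loci: 1/4 × 1 = 1/4.

1/4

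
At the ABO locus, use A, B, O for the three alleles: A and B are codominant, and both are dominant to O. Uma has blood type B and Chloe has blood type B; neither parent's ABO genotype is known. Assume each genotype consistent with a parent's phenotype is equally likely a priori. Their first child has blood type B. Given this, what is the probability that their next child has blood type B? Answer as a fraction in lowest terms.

19/20

Possible genotypes: Uma ∈ {BB, BO}; Chloe ∈ {BB, BO}.
Weight each parental genotype pair by prior × P(type-B child):
  BB × BB: posterior weight 4/15; P(next child type B) = 1.
  BB × BO: posterior weight 4/15; P(next child type B) = 1.
  BO × BB: posterior weight 4/15; P(next child type B) = 1.
  BO × BO: posterior weight 1/5; P(next child type B) = 3/4.
Weighted sum = 19/20.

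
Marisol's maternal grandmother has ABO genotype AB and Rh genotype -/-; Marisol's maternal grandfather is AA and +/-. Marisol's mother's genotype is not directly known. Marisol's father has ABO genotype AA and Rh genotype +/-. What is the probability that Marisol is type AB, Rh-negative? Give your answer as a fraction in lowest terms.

3/32

Marisol's mother's ABO genotype from AB × AA: 1/2 AA, 1/2 AB.
Crossing each possibility with the father AA and summing P(type AB): 1/2·0 + 1/2·1/2 = 1/4.
Similarly for Rh via the mother's Rh distribution: P(Rh-) = 3/8.
Independent loci: 1/4 × 3/8 = 3/32.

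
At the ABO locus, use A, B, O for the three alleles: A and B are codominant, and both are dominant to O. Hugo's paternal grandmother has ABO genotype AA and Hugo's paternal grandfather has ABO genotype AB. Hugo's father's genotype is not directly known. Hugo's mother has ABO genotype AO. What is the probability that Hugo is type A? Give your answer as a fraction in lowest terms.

3/4

Hugo's father's ABO genotype from AA × AB: 1/2 AA, 1/2 AB.
Crossing each possibility with the mother AO and summing P(type A): 1/2·1 + 1/2·1/2 = 3/4.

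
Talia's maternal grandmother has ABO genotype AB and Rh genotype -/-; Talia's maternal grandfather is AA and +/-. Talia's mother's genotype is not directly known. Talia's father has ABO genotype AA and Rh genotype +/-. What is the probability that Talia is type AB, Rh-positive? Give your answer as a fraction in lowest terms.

Talia's mother's ABO genotype from AB × AA: 1/2 AA, 1/2 AB.
Crossing each possibility with the father AA and summing P(type AB): 1/2·0 + 1/2·1/2 = 1/4.
Similarly for Rh via the mother's Rh distribution: P(Rh+) = 5/8.
Independent loci: 1/4 × 5/8 = 5/32.

5/32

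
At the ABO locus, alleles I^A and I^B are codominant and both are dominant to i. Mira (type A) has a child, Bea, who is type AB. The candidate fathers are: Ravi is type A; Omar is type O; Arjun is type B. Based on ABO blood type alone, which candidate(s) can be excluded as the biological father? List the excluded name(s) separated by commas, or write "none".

Ravi, Omar

A candidate is excluded only if no genotype consistent with his phenotype could produce a type AB child with a type A mother.
Ravi (type A): no genotype consistent with that phenotype can produce a type-AB child with a type-A mother.
Omar (type O): no genotype consistent with that phenotype can produce a type-AB child with a type-A mother.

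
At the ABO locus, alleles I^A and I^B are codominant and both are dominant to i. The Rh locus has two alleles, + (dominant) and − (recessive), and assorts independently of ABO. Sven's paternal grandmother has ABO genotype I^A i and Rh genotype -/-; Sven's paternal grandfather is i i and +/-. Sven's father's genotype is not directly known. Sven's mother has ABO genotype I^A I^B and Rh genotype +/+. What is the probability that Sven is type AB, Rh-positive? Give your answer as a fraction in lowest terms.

Sven's father's ABO genotype from I^A i × i i: 1/2 I^A i, 1/2 i i.
Crossing each possibility with the mother I^A I^B and summing P(type AB): 1/2·1/4 + 1/2·0 = 1/8.
Similarly for Rh via the father's Rh distribution: P(Rh+) = 1.
Independent loci: 1/8 × 1 = 1/8.

1/8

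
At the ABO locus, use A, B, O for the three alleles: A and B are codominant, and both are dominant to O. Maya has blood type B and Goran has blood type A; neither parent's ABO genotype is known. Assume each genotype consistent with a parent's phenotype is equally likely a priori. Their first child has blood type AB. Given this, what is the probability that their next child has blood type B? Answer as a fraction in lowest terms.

Possible genotypes: Maya ∈ {BB, BO}; Goran ∈ {AA, AO}.
Weight each parental genotype pair by prior × P(type-AB child):
  BB × AA: posterior weight 4/9; P(next child type B) = 0.
  BB × AO: posterior weight 2/9; P(next child type B) = 1/2.
  BO × AA: posterior weight 2/9; P(next child type B) = 0.
  BO × AO: posterior weight 1/9; P(next child type B) = 1/4.
Weighted sum = 5/36.

5/36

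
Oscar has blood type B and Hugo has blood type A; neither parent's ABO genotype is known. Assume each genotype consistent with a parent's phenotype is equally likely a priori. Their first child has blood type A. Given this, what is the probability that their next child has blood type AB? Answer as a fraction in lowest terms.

Possible genotypes: Oscar ∈ {BB, BO}; Hugo ∈ {AA, AO}.
Weight each parental genotype pair by prior × P(type-A child):
  BO × AA: posterior weight 2/3; P(next child type AB) = 1/2.
  BO × AO: posterior weight 1/3; P(next child type AB) = 1/4.
Weighted sum = 5/12.

5/12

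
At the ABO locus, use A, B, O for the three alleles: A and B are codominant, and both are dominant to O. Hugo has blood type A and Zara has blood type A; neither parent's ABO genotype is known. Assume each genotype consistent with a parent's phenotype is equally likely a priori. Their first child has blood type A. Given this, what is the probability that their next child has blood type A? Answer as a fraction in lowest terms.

19/20

Possible genotypes: Hugo ∈ {AA, AO}; Zara ∈ {AA, AO}.
Weight each parental genotype pair by prior × P(type-A child):
  AA × AA: posterior weight 4/15; P(next child type A) = 1.
  AA × AO: posterior weight 4/15; P(next child type A) = 1.
  AO × AA: posterior weight 4/15; P(next child type A) = 1.
  AO × AO: posterior weight 1/5; P(next child type A) = 3/4.
Weighted sum = 19/20.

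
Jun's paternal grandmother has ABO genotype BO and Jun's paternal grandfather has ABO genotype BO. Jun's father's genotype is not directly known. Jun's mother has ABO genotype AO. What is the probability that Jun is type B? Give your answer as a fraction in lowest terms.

Jun's father's ABO genotype from BO × BO: 1/4 BB, 1/2 BO, 1/4 OO.
Crossing each possibility with the mother AO and summing P(type B): 1/4·1/2 + 1/2·1/4 + 1/4·0 = 1/4.

1/4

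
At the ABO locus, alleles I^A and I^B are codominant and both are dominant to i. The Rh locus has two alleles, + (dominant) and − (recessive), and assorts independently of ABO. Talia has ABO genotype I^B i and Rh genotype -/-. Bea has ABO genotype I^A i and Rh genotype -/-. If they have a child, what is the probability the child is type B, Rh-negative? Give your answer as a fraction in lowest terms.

1/4

ABO cross I^B i × I^A i → offspring phenotypes: 1/4 O, 1/4 A, 1/4 B, 1/4 AB.
Rh cross -/- × -/- → 1 Rh-.
Independent loci: P(type B, Rh-negative) = 1/4 × 1 = 1/4.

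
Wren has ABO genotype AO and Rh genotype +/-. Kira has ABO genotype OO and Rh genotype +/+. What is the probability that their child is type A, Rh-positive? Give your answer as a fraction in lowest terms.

1/2

ABO cross AO × OO → offspring phenotypes: 1/2 O, 1/2 A.
Rh cross +/- × +/+ → 1 Rh+.
Independent loci: P(type A, Rh-positive) = 1/2 × 1 = 1/2.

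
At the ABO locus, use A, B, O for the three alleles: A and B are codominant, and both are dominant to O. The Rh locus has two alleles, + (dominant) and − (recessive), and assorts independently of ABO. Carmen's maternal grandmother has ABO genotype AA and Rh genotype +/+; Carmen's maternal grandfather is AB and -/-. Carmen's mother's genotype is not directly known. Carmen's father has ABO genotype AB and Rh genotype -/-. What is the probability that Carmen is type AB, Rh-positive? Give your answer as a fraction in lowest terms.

1/4

Carmen's mother's ABO genotype from AA × AB: 1/2 AA, 1/2 AB.
Crossing each possibility with the father AB and summing P(type AB): 1/2·1/2 + 1/2·1/2 = 1/2.
Similarly for Rh via the mother's Rh distribution: P(Rh+) = 1/2.
Independent loci: 1/2 × 1/2 = 1/4.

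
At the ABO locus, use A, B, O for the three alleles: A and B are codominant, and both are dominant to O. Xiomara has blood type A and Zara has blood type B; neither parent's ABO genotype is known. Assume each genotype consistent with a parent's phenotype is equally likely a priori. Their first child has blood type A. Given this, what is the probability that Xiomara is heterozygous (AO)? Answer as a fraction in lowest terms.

Possible genotypes: Xiomara ∈ {AA, AO}; Zara ∈ {BB, BO}.
Weight each parental genotype pair by prior × P(type-A child):
  AA × BO: posterior weight 2/3.
  AO × BO: posterior weight 1/3.
Sum the posterior weight over pairs where Xiomara is AO: 1/3.

1/3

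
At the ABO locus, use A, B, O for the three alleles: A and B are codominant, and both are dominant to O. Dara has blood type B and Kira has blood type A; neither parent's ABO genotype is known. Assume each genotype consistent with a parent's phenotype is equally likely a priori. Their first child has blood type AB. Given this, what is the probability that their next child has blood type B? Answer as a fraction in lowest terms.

5/36

Possible genotypes: Dara ∈ {BB, BO}; Kira ∈ {AA, AO}.
Weight each parental genotype pair by prior × P(type-AB child):
  BB × AA: posterior weight 4/9; P(next child type B) = 0.
  BB × AO: posterior weight 2/9; P(next child type B) = 1/2.
  BO × AA: posterior weight 2/9; P(next child type B) = 0.
  BO × AO: posterior weight 1/9; P(next child type B) = 1/4.
Weighted sum = 5/36.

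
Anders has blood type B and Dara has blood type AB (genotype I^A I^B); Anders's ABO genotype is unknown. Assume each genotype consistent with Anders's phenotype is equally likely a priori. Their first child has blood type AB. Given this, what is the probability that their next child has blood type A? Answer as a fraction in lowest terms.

Possible genotypes: Anders ∈ {I^B I^B, I^B i}; Dara ∈ {I^A I^B}.
Weight each parental genotype pair by prior × P(type-AB child):
  I^B I^B × I^A I^B: posterior weight 2/3; P(next child type A) = 0.
  I^B i × I^A I^B: posterior weight 1/3; P(next child type A) = 1/4.
Weighted sum = 1/12.

1/12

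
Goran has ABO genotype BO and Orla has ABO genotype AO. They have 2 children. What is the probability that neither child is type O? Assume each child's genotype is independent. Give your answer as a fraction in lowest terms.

9/16

ABO cross BO × AO → 1/4 O, 1/4 A, 1/4 B, 1/4 AB.
So P(type O) = 1/4 per child.
P(not type O) = 3/4 for one child; (3/4)^2 = 9/16.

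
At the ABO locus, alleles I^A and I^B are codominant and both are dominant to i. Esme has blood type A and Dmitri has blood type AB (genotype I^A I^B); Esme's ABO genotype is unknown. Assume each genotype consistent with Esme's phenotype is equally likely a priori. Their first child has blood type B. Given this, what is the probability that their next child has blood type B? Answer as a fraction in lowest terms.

1/4

Possible genotypes: Esme ∈ {I^A I^A, I^A i}; Dmitri ∈ {I^A I^B}.
Weight each parental genotype pair by prior × P(type-B child):
  I^A i × I^A I^B: posterior weight 1; P(next child type B) = 1/4.
Weighted sum = 1/4.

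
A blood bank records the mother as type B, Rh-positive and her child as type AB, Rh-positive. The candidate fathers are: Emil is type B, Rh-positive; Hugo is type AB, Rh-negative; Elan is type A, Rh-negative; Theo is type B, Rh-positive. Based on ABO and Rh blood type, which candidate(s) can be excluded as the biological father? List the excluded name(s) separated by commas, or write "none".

Emil, Theo

A candidate is excluded only if no genotype consistent with his phenotype could produce a type AB, Rh-positive child with a type B, Rh-positive mother.
Emil (type B, Rh+): no genotype consistent with that phenotype can produce a type-AB Rh+ child with a type-B mother.
Theo (type B, Rh+): no genotype consistent with that phenotype can produce a type-AB Rh+ child with a type-B mother.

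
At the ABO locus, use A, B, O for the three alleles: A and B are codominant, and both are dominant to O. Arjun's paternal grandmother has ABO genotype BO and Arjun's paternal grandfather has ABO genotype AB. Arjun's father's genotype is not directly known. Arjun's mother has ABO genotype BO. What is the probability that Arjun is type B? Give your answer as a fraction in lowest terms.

Arjun's father's ABO genotype from BO × AB: 1/4 AB, 1/4 AO, 1/4 BB, 1/4 BO.
Crossing each possibility with the mother BO and summing P(type B): 1/4·1/2 + 1/4·1/4 + 1/4·1 + 1/4·3/4 = 5/8.

5/8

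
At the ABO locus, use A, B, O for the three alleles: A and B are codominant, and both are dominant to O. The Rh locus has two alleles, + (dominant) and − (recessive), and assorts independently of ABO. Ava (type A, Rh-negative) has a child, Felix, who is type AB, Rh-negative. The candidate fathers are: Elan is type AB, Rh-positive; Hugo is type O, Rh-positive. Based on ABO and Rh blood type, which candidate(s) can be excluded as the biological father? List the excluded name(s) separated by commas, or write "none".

A candidate is excluded only if no genotype consistent with his phenotype could produce a type AB, Rh-negative child with a type A, Rh-negative mother.
Hugo (type O, Rh+): no genotype consistent with that phenotype can produce a type-AB Rh- child with a type-A mother.

Hugo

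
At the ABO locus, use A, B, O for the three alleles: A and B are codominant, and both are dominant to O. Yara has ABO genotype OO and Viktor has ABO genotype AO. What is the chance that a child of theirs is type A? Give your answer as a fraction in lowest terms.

ABO cross OO × AO → offspring phenotypes: 1/2 O, 1/2 A.
So P(type A) = 1/2.

1/2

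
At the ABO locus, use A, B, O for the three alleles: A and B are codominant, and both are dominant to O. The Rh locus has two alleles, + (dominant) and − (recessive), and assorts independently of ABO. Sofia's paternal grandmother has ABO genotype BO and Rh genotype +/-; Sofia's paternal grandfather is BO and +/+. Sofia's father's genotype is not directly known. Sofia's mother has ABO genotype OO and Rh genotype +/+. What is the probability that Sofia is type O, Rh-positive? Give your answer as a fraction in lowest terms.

1/2

Sofia's father's ABO genotype from BO × BO: 1/4 BB, 1/2 BO, 1/4 OO.
Crossing each possibility with the mother OO and summing P(type O): 1/4·0 + 1/2·1/2 + 1/4·1 = 1/2.
Similarly for Rh via the father's Rh distribution: P(Rh+) = 1.
Independent loci: 1/2 × 1 = 1/2.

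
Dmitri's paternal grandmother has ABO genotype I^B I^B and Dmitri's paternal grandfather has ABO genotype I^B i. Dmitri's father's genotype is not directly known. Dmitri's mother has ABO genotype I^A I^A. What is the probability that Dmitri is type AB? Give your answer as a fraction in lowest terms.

3/4

Dmitri's father's ABO genotype from I^B I^B × I^B i: 1/2 I^B I^B, 1/2 I^B i.
Crossing each possibility with the mother I^A I^A and summing P(type AB): 1/2·1 + 1/2·1/2 = 3/4.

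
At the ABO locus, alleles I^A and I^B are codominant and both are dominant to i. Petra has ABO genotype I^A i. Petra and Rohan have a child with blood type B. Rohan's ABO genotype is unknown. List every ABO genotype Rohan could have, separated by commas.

For each candidate genotype of Rohan, check whether crossing it with I^A i can produce every observed child phenotype.
  I^A I^A → possible child types {A} ✗
  I^A I^B → possible child types {A, B, AB} ✓
  I^A i → possible child types {O, A} ✗
  I^B I^B → possible child types {B, AB} ✓
  I^B i → possible child types {O, A, B, AB} ✓
  i i → possible child types {O, A} ✗

I^A I^B, I^B I^B, I^B i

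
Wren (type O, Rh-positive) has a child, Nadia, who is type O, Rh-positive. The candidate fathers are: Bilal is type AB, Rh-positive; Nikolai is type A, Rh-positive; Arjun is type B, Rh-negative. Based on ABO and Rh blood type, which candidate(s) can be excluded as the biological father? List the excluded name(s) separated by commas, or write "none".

Bilal

A candidate is excluded only if no genotype consistent with his phenotype could produce a type O, Rh-positive child with a type O, Rh-positive mother.
Bilal (type AB, Rh+): no genotype consistent with that phenotype can produce a type-O Rh+ child with a type-O mother.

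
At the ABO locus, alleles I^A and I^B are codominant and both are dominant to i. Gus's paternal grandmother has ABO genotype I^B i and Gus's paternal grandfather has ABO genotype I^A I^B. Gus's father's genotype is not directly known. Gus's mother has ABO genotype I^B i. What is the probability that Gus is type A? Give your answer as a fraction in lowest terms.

1/8

Gus's father's ABO genotype from I^B i × I^A I^B: 1/4 I^A I^B, 1/4 I^A i, 1/4 I^B I^B, 1/4 I^B i.
Crossing each possibility with the mother I^B i and summing P(type A): 1/4·1/4 + 1/4·1/4 + 1/4·0 + 1/4·0 = 1/8.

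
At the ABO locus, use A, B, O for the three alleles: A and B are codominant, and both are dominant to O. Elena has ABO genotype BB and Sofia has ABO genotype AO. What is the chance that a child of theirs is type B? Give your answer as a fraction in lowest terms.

ABO cross BB × AO → offspring phenotypes: 1/2 B, 1/2 AB.
So P(type B) = 1/2.

1/2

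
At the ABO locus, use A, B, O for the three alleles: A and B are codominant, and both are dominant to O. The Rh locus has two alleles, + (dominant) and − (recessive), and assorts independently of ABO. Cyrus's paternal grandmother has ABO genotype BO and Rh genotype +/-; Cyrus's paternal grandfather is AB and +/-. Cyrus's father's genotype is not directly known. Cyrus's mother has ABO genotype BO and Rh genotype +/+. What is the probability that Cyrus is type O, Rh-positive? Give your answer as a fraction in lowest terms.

1/8

Cyrus's father's ABO genotype from BO × AB: 1/4 AB, 1/4 AO, 1/4 BB, 1/4 BO.
Crossing each possibility with the mother BO and summing P(type O): 1/4·0 + 1/4·1/4 + 1/4·0 + 1/4·1/4 = 1/8.
Similarly for Rh via the father's Rh distribution: P(Rh+) = 1.
Independent loci: 1/8 × 1 = 1/8.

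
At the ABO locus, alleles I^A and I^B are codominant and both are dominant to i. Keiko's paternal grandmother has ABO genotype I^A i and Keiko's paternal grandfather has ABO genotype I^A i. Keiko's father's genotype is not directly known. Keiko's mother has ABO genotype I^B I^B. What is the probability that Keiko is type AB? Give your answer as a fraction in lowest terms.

1/2

Keiko's father's ABO genotype from I^A i × I^A i: 1/4 I^A I^A, 1/2 I^A i, 1/4 i i.
Crossing each possibility with the mother I^B I^B and summing P(type AB): 1/4·1 + 1/2·1/2 + 1/4·0 = 1/2.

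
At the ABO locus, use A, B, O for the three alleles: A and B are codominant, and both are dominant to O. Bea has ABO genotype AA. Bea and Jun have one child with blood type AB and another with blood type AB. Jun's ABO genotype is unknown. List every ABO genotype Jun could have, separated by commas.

For each candidate genotype of Jun, check whether crossing it with AA can produce every observed child phenotype.
  AA → possible child types {A} ✗
  AB → possible child types {A, AB} ✓
  AO → possible child types {A} ✗
  BB → possible child types {AB} ✓
  BO → possible child types {A, AB} ✓
  OO → possible child types {A} ✗

AB, BB, BO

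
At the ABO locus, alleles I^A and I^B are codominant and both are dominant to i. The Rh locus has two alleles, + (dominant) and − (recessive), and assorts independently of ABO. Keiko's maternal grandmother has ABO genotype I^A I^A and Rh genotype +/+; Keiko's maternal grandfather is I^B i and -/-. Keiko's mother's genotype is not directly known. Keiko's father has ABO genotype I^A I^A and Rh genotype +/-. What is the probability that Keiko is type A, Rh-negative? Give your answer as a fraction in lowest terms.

3/16

Keiko's mother's ABO genotype from I^A I^A × I^B i: 1/2 I^A I^B, 1/2 I^A i.
Crossing each possibility with the father I^A I^A and summing P(type A): 1/2·1/2 + 1/2·1 = 3/4.
Similarly for Rh via the mother's Rh distribution: P(Rh-) = 1/4.
Independent loci: 3/4 × 1/4 = 3/16.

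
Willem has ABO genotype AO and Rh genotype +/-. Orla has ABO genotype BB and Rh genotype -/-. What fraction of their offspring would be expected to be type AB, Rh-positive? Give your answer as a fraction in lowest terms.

ABO cross AO × BB → offspring phenotypes: 1/2 B, 1/2 AB.
Rh cross +/- × -/- → 1/2 Rh+, 1/2 Rh-.
Independent loci: P(type AB, Rh-positive) = 1/2 × 1/2 = 1/4.

1/4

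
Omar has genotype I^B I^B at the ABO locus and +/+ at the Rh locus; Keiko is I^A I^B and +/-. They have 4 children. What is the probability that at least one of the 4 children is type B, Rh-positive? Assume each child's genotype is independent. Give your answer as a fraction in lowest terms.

ABO cross I^B I^B × I^A I^B → 1/2 B, 1/2 AB.
Rh cross +/+ × +/- → 1 Rh+; so P(type B, Rh-positive) = 1/2 × 1 = 1/2 per child.
P(none) = (1/2)^4 = 1/16; P(at least one) = 1 − 1/16 = 15/16.

15/16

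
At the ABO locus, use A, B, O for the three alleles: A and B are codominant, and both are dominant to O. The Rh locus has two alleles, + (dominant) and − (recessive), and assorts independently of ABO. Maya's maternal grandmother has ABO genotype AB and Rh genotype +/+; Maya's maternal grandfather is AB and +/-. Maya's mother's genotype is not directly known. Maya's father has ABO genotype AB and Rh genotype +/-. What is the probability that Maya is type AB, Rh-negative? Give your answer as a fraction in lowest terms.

Maya's mother's ABO genotype from AB × AB: 1/4 AA, 1/2 AB, 1/4 BB.
Crossing each possibility with the father AB and summing P(type AB): 1/4·1/2 + 1/2·1/2 + 1/4·1/2 = 1/2.
Similarly for Rh via the mother's Rh distribution: P(Rh-) = 1/8.
Independent loci: 1/2 × 1/8 = 1/16.

1/16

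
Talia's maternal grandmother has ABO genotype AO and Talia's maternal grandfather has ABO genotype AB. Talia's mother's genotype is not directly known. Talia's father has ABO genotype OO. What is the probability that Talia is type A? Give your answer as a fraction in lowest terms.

Talia's mother's ABO genotype from AO × AB: 1/4 AA, 1/4 AB, 1/4 AO, 1/4 BO.
Crossing each possibility with the father OO and summing P(type A): 1/4·1 + 1/4·1/2 + 1/4·1/2 + 1/4·0 = 1/2.

1/2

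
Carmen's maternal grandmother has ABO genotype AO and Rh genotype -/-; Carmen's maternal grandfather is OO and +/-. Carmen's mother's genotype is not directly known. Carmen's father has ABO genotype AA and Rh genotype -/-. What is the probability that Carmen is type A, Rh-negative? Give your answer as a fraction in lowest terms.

Carmen's mother's ABO genotype from AO × OO: 1/2 AO, 1/2 OO.
Crossing each possibility with the father AA and summing P(type A): 1/2·1 + 1/2·1 = 1.
Similarly for Rh via the mother's Rh distribution: P(Rh-) = 3/4.
Independent loci: 1 × 3/4 = 3/4.

3/4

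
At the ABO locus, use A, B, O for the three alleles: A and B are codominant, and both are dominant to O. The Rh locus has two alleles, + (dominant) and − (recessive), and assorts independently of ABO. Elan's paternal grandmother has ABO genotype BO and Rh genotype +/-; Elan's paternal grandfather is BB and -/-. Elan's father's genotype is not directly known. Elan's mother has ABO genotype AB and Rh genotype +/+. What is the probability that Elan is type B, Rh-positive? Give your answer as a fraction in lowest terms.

1/2

Elan's father's ABO genotype from BO × BB: 1/2 BB, 1/2 BO.
Crossing each possibility with the mother AB and summing P(type B): 1/2·1/2 + 1/2·1/2 = 1/2.
Similarly for Rh via the father's Rh distribution: P(Rh+) = 1.
Independent loci: 1/2 × 1 = 1/2.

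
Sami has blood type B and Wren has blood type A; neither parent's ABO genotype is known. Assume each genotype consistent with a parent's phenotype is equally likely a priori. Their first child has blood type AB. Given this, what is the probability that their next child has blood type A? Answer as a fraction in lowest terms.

5/36

Possible genotypes: Sami ∈ {I^B I^B, I^B i}; Wren ∈ {I^A I^A, I^A i}.
Weight each parental genotype pair by prior × P(type-AB child):
  I^B I^B × I^A I^A: posterior weight 4/9; P(next child type A) = 0.
  I^B I^B × I^A i: posterior weight 2/9; P(next child type A) = 0.
  I^B i × I^A I^A: posterior weight 2/9; P(next child type A) = 1/2.
  I^B i × I^A i: posterior weight 1/9; P(next child type A) = 1/4.
Weighted sum = 5/36.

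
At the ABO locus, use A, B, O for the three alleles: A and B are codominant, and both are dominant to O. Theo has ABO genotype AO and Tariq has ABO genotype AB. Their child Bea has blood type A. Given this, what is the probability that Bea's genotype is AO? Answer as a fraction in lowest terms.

1/2

Cross AO × AB → 1/4 AA, 1/4 AB, 1/4 AO, 1/4 BO.
Type-A genotypes among offspring: AA (1/4), AO (1/4); total 1/2.
P(AO | type A) = (1/4) / (1/2) = 1/2.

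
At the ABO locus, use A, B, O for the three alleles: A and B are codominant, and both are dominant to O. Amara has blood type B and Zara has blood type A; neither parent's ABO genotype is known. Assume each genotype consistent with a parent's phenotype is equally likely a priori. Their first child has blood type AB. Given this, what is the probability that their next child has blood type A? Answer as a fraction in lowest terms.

Possible genotypes: Amara ∈ {BB, BO}; Zara ∈ {AA, AO}.
Weight each parental genotype pair by prior × P(type-AB child):
  BB × AA: posterior weight 4/9; P(next child type A) = 0.
  BB × AO: posterior weight 2/9; P(next child type A) = 0.
  BO × AA: posterior weight 2/9; P(next child type A) = 1/2.
  BO × AO: posterior weight 1/9; P(next child type A) = 1/4.
Weighted sum = 5/36.

5/36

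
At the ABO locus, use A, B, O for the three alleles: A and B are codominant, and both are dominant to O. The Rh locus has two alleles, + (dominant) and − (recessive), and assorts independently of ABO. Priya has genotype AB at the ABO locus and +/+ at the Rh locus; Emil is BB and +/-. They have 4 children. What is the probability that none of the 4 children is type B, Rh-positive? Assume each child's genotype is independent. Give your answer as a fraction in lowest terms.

1/16

ABO cross AB × BB → 1/2 B, 1/2 AB.
Rh cross +/+ × +/- → 1 Rh+; so P(type B, Rh-positive) = 1/2 × 1 = 1/2 per child.
P(not type B, Rh-positive) = 1/2 for one child; (1/2)^4 = 1/16.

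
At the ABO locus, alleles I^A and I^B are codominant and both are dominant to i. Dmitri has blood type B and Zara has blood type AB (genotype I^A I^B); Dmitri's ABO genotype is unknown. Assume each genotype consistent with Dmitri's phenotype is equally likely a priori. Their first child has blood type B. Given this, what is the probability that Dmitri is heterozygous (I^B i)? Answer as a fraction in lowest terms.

Possible genotypes: Dmitri ∈ {I^B I^B, I^B i}; Zara ∈ {I^A I^B}.
Weight each parental genotype pair by prior × P(type-B child):
  I^B I^B × I^A I^B: posterior weight 1/2.
  I^B i × I^A I^B: posterior weight 1/2.
Sum the posterior weight over pairs where Dmitri is I^B i: 1/2.

1/2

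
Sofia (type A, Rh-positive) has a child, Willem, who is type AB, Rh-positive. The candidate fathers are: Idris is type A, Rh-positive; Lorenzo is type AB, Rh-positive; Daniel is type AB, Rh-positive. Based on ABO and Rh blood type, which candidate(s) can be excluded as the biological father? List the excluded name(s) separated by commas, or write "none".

Idris

A candidate is excluded only if no genotype consistent with his phenotype could produce a type AB, Rh-positive child with a type A, Rh-positive mother.
Idris (type A, Rh+): no genotype consistent with that phenotype can produce a type-AB Rh+ child with a type-A mother.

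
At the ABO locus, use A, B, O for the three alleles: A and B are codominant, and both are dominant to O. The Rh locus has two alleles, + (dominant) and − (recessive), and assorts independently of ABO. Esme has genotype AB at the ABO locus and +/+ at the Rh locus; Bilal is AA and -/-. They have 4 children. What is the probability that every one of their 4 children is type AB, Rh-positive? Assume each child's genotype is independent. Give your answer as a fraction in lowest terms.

ABO cross AB × AA → 1/2 A, 1/2 AB.
Rh cross +/+ × -/- → 1 Rh+; so P(type AB, Rh-positive) = 1/2 × 1 = 1/2 per child.
All 4 independent: (1/2)^4 = 1/16.

1/16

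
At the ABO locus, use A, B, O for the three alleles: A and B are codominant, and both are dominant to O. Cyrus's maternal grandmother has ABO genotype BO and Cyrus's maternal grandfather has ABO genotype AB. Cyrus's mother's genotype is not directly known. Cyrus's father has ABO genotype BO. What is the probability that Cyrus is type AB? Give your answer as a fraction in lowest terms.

1/8

Cyrus's mother's ABO genotype from BO × AB: 1/4 AB, 1/4 AO, 1/4 BB, 1/4 BO.
Crossing each possibility with the father BO and summing P(type AB): 1/4·1/4 + 1/4·1/4 + 1/4·0 + 1/4·0 = 1/8.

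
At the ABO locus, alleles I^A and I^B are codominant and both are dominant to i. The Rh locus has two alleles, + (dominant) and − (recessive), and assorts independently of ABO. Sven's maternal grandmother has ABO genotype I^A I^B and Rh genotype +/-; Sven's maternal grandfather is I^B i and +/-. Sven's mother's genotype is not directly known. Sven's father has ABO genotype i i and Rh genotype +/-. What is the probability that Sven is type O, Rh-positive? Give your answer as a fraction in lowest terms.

Sven's mother's ABO genotype from I^A I^B × I^B i: 1/4 I^A I^B, 1/4 I^A i, 1/4 I^B I^B, 1/4 I^B i.
Crossing each possibility with the father i i and summing P(type O): 1/4·0 + 1/4·1/2 + 1/4·0 + 1/4·1/2 = 1/4.
Similarly for Rh via the mother's Rh distribution: P(Rh+) = 3/4.
Independent loci: 1/4 × 3/4 = 3/16.

3/16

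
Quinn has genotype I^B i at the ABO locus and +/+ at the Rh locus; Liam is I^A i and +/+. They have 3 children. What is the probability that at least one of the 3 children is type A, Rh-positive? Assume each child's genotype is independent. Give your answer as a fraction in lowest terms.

ABO cross I^B i × I^A i → 1/4 O, 1/4 A, 1/4 B, 1/4 AB.
Rh cross +/+ × +/+ → 1 Rh+; so P(type A, Rh-positive) = 1/4 × 1 = 1/4 per child.
P(none) = (3/4)^3 = 27/64; P(at least one) = 1 − 27/64 = 37/64.

37/64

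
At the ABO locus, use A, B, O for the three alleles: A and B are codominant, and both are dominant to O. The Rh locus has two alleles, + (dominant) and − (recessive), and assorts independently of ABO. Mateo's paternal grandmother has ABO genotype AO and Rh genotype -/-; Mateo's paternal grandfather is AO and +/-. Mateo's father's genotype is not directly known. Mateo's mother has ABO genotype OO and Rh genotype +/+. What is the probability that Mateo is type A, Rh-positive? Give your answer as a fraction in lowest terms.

Mateo's father's ABO genotype from AO × AO: 1/4 AA, 1/2 AO, 1/4 OO.
Crossing each possibility with the mother OO and summing P(type A): 1/4·1 + 1/2·1/2 + 1/4·0 = 1/2.
Similarly for Rh via the father's Rh distribution: P(Rh+) = 1.
Independent loci: 1/2 × 1 = 1/2.

1/2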